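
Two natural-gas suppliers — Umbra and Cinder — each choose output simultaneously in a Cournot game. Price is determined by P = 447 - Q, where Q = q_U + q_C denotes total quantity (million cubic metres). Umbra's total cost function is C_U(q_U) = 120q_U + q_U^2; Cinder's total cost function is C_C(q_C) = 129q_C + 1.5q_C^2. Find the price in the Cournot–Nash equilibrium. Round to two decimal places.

327.95

Umbra's profit: π_U = (447 - Q)q_U - (120q_U + q_U²). Setting ∂π_U/∂q_U = 0: 327 - 4q_U - (q_C) = 0.
Cinder's profit: π_C = (447 - Q)q_C - (129q_C + (3/2)q_C²). Setting ∂π_C/∂q_C = 0: 318 - 5q_C - (q_U) = 0.
Best responses: q_U = (327 - q_C)/4, q_C = (318 - q_U)/5.
Substituting one into the other gives q_U = 1317/19 and q_C = 945/19.
Total output Q = 119.0526, so price P = 447 - 119.0526 = 327.9474.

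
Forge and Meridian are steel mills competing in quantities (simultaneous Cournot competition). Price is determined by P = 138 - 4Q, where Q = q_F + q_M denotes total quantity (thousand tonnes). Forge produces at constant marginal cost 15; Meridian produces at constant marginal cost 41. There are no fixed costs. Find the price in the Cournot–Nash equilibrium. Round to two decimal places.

Forge's profit: π_F = (138 - 4Q)q_F - (15q_F). Setting ∂π_F/∂q_F = 0: 123 - 8q_F - 4(q_M) = 0.
Meridian's profit: π_M = (138 - 4Q)q_M - (41q_M). Setting ∂π_M/∂q_M = 0: 97 - 8q_M - 4(q_F) = 0.
Rearranging gives the reaction functions q_F = (123 - 4q_M)/8 and q_M = (97 - 4q_F)/8.
Substituting one into the other gives q_F = 149/12 and q_M = 71/12.
Total output Q = 55/3, so price P = 138 - 4·(55/3) = 194/3.

64.67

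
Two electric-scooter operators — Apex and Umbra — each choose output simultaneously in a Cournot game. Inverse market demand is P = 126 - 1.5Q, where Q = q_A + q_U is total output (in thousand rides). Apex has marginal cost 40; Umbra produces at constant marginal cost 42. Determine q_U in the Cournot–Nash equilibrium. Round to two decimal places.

Apex's profit: π_A = (126 - 1.5Q)q_A - (40q_A). Setting ∂π_A/∂q_A = 0: 86 - 3q_A - (3/2)(q_U) = 0.
Umbra's first-order condition: 84 - 3q_U - (3/2)(q_A) = 0.
Best responses: q_A = (86 - (3/2)q_U)/3, q_U = (84 - (3/2)q_A)/3.
Solving the pair: q_A = 176/9, q_U = 164/9.

18.22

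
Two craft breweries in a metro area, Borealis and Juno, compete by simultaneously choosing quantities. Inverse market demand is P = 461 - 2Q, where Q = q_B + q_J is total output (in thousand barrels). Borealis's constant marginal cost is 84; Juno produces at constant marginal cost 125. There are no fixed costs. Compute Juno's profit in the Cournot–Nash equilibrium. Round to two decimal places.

4834.72

Borealis's profit: π_B = (461 - 2Q)q_B - (84q_B). Setting ∂π_B/∂q_B = 0: 377 - 4q_B - 2(q_J) = 0.
Juno's first-order condition: 336 - 4q_J - 2(q_B) = 0.
Rearranging gives the reaction functions q_B = (377 - 2q_J)/4 and q_J = (336 - 2q_B)/4.
Solving the pair: q_B = 209/3, q_J = 295/6.
Price P = 461 - 2·(713/6) = 670/3.
Juno's profit: (670/3 - 125)·(295/6) = 4834.7222.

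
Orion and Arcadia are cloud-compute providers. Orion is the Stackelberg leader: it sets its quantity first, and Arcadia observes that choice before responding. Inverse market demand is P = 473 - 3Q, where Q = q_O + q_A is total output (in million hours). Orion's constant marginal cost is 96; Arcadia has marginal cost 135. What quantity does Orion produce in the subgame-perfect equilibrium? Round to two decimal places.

69.33

The follower Arcadia best-responds to any q_O: π_A = (473 - 3Q)q_A - 135q_A.
Setting the follower's marginal profit to zero, 338 - 3q_O - 6q_A = 0, i.e. q_A = (338 - 3q_O)/6.
Orion substitutes q_A(q_O) into its own profit: π_O = q_O(473 - 3q_O - (338 - 3q_O)/2) - 96q_O = (304 - (3/2)q_O)q_O - 96q_O.
Maximising: ∂π_O/∂q_O = 208 - 3q_O = 0, giving q_O = 208/3.
Then q_A = (338 - 3·(208/3))/6 = 65/3.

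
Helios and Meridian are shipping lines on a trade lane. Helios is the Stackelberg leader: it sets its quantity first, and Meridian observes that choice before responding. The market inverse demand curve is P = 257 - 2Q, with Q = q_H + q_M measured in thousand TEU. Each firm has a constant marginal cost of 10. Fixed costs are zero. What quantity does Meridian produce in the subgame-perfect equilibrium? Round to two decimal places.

The follower Meridian best-responds to any q_H: π_M = (257 - 2Q)q_M - 10q_M.
Follower FOC: 247 - 2q_H - 4q_M = 0, so q_M(q_H) = (247 - 2q_H)/4.
The leader anticipates this reaction. Substituting into P = 257 - 2Q gives P = 267/2 - q_H, so π_H = (267/2 - q_H)q_H - 10q_H.
Leader FOC: 247/2 - 2q_H = 0, so q_H = 247/4.
Then q_M = (247 - 2·(247/4))/4 = 247/8.

30.88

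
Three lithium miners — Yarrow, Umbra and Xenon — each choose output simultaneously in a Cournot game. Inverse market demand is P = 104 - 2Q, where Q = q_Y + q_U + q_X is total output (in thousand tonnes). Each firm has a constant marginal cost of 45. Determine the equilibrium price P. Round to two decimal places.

A representative firm's profit is π_i = q_i(104 - 2Q) - 45q_i.
Setting ∂π_i/∂q_i = 0 with rivals' quantities fixed: 59 - 4q_i - 2·Σ_{j≠i} q_j = 0.
By symmetry each firm produces the same amount; substituting Σ_{j≠i} q_j = 2q_i yields q_i = 59/8.
Total output Q = 177/8, so price P = 104 - 2·(177/8) = 239/4.

59.75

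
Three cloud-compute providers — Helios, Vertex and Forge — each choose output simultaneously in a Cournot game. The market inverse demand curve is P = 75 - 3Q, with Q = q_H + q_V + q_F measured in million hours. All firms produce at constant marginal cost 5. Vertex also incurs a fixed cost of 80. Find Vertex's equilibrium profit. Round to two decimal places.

A representative firm's profit is π_i = q_i(75 - 3Q) - 5q_i.
First-order condition (treating rivals' output as given): 70 - 6q_i - 3·Σ_{j≠i} q_j = 0.
By symmetry each firm produces the same amount; substituting Σ_{j≠i} q_j = 2q_i yields q_i = 70/12 = 35/6.
Price P = 75 - 3·(35/2) = 45/2.
Vertex's profit: (45/2 - 5)·(35/6) - 80 = 265/12.

22.08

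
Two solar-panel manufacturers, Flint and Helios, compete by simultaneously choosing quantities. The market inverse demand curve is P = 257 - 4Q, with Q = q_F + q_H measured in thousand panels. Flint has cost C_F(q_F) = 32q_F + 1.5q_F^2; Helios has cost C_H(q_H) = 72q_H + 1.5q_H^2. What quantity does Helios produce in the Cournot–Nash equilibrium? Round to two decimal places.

10.81

Flint's profit: π_F = (257 - 4Q)q_F - (32q_F + (3/2)q_F²). Setting ∂π_F/∂q_F = 0: 225 - 11q_F - 4(q_H) = 0.
Helios's profit: π_H = (257 - 4Q)q_H - (72q_H + (3/2)q_H²). Setting ∂π_H/∂q_H = 0: 185 - 11q_H - 4(q_F) = 0.
So q_F = (225 - 4q_H)/11 and q_H = (185 - 4q_F)/11.
Solving the pair: q_F = 347/21, q_H = 227/21.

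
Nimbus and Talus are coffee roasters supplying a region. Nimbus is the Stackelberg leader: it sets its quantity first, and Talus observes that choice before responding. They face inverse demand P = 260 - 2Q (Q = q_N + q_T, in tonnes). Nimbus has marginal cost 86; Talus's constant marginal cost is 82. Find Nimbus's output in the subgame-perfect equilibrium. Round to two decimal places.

The follower Talus best-responds to any q_N: π_T = (260 - 2Q)q_T - 82q_T.
∂π_T/∂q_T = 178 - 2q_N - 4q_T = 0 gives the reaction function q_T = (178 - 2q_N)/4.
The leader anticipates this reaction. Substituting into P = 260 - 2Q gives P = 171 - q_N, so π_N = (171 - q_N)q_N - 86q_N.
The leader's first-order condition 85 - 2q_N = 0 yields q_N = 85/2.
Then q_T = (178 - 2·(85/2))/4 = 93/4.

42.50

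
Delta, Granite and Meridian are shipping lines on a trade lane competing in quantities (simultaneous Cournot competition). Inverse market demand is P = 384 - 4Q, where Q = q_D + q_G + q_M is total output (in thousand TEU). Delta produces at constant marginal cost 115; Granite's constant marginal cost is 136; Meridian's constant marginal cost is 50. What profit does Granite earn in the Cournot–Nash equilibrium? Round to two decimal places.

Delta's profit: π_D = (384 - 4Q)q_D - (115q_D). Setting ∂π_D/∂q_D = 0: 269 - 8q_D - 4(q_G + q_M) = 0.
Granite's profit: π_G = (384 - 4Q)q_G - (136q_G). Setting ∂π_G/∂q_G = 0: 248 - 8q_G - 4(q_D + q_M) = 0.
Meridian's first-order condition: 334 - 8q_M - 4(q_D + q_G) = 0.
Adding the 3 conditions: 851 − 8Q − 8Q = 0, i.e. Q = 851/16.
Back-substituting: q_D = (269 − 851/4)/4 = 225/16, q_G = (248 − 851/4)/4 = 141/16, q_M = (334 − 851/4)/4 = 485/16.
Price P = 384 - 4·(851/16) = 685/4.
Granite's profit: (685/4 - 136)·(141/16) = 310.6406.

310.64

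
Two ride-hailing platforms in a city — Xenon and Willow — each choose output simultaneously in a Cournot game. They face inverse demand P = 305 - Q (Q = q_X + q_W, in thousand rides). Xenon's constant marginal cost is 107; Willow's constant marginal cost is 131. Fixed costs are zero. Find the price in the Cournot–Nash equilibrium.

Xenon's profit: π_X = (305 - Q)q_X - (107q_X). Setting ∂π_X/∂q_X = 0: 198 - 2q_X - (q_W) = 0.
Willow's profit: π_W = (305 - Q)q_W - (131q_W). Setting ∂π_W/∂q_W = 0: 174 - 2q_W - (q_X) = 0.
Best responses: q_X = (198 - q_W)/2, q_W = (174 - q_X)/2.
Solving the pair: q_X = 74, q_W = 50.
Total output Q = 124, so price P = 305 - 124 = 181.

181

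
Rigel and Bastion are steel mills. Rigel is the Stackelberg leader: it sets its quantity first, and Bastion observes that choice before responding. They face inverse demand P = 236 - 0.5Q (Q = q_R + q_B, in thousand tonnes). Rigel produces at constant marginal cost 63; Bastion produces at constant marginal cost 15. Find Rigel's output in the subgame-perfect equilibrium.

125

The follower Bastion best-responds to any q_R: π_B = (236 - 0.5Q)q_B - 15q_B.
Follower FOC: 221 - (1/2)q_R - q_B = 0, so q_B(q_R) = (221 - (1/2)q_R).
The leader anticipates this reaction. Substituting into P = 236 - 0.5Q gives P = 251/2 - (1/4)q_R, so π_R = (251/2 - (1/4)q_R)q_R - 63q_R.
Leader FOC: 125/2 - (1/2)q_R = 0, so q_R = 125.
Then q_B = (221 - (1/2)·125) = 317/2.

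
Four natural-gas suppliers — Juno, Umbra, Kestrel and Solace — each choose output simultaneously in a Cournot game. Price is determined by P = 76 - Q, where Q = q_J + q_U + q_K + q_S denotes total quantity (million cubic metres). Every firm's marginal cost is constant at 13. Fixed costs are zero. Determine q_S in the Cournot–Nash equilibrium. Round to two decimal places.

12.60

Each firm earns π_i = (76 - Q)q_i - 13q_i.
First-order condition (treating rivals' output as given): 63 - 2q_i - Σ_{j≠i} q_j = 0.
With identical firms every q_j equals q_i, so Σ_{j≠i} q_j = 3q_i and 63 = 5q_i, giving q_i = 63/5.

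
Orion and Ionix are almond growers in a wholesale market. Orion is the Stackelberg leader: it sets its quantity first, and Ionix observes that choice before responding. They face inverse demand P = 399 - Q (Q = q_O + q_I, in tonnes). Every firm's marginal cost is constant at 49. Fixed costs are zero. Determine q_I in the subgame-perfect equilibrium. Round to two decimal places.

87.50

Solve by backward induction. Given q_O, the follower Ionix maximises π_I = (399 - q_O - q_I)q_I - 49q_I.
Setting the follower's marginal profit to zero, 350 - q_O - 2q_I = 0, i.e. q_I = (350 - q_O)/2.
The leader anticipates this reaction. Substituting into P = 399 - Q gives P = 224 - (1/2)q_O, so π_O = (224 - (1/2)q_O)q_O - 49q_O.
The leader's first-order condition 175 - q_O = 0 yields q_O = 175.
Then q_I = (350 - 175)/2 = 175/2.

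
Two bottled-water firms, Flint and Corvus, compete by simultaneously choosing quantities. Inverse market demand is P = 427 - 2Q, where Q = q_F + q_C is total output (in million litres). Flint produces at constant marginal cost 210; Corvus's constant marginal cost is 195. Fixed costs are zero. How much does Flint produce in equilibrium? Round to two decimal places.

Flint's profit: π_F = (427 - 2Q)q_F - (210q_F). Setting ∂π_F/∂q_F = 0: 217 - 4q_F - 2(q_C) = 0.
Corvus's profit: π_C = (427 - 2Q)q_C - (195q_C). Setting ∂π_C/∂q_C = 0: 232 - 4q_C - 2(q_F) = 0.
Rearranging gives the reaction functions q_F = (217 - 2q_C)/4 and q_C = (232 - 2q_F)/4.
Solving the pair: q_F = 101/3, q_C = 247/6.

33.67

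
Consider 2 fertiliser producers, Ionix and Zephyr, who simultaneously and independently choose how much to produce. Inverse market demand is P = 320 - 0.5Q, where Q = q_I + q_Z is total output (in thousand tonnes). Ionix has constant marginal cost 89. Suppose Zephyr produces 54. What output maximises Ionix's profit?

With the rival's output fixed at 54, Ionix's profit is π_I = (320 - (1/2)·54 - (1/2)q_I)q_I - (89q_I) = (293 - (1/2)q_I)q_I - (89q_I).
∂π_I/∂q_I = 204 - q_I = 0, so q_I = 204.

204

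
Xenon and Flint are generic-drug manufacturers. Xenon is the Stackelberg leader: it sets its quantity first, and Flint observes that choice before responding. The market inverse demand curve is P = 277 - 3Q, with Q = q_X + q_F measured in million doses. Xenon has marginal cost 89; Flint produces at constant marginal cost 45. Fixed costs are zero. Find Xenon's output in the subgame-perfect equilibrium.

Solve by backward induction. Given q_X, the follower Flint maximises π_F = (277 - 3q_X - 3q_F)q_F - 45q_F.
Follower FOC: 232 - 3q_X - 6q_F = 0, so q_F(q_X) = (232 - 3q_X)/6.
The leader anticipates this reaction. Substituting into P = 277 - 3Q gives P = 161 - (3/2)q_X, so π_X = (161 - (3/2)q_X)q_X - 89q_X.
Leader FOC: 72 - 3q_X = 0, so q_X = 24.
Then q_F = (232 - 3·24)/6 = 80/3.

24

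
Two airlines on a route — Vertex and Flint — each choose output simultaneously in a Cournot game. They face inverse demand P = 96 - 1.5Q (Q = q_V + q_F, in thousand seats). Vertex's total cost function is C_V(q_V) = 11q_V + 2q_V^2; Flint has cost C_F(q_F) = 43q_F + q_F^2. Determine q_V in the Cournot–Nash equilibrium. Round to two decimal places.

Vertex's profit: π_V = (96 - 1.5Q)q_V - (11q_V + 2q_V²). Setting ∂π_V/∂q_V = 0: 85 - 7q_V - (3/2)(q_F) = 0.
Flint's first-order condition: 53 - 5q_F - (3/2)(q_V) = 0.
So q_V = (85 - (3/2)q_F)/7 and q_F = (53 - (3/2)q_V)/5.
Substituting one into the other gives q_V = 1382/131 and q_F = 974/131.

10.55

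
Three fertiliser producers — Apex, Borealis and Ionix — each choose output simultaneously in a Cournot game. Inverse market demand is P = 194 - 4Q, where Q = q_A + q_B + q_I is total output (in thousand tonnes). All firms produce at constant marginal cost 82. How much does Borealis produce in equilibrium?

Each firm earns π_i = (194 - 4Q)q_i - 82q_i.
Setting ∂π_i/∂q_i = 0 with rivals' quantities fixed: 112 - 8q_i - 4·Σ_{j≠i} q_j = 0.
With identical firms every q_j equals q_i, so Σ_{j≠i} q_j = 2q_i and 112 = 16q_i, giving q_i = 7.

7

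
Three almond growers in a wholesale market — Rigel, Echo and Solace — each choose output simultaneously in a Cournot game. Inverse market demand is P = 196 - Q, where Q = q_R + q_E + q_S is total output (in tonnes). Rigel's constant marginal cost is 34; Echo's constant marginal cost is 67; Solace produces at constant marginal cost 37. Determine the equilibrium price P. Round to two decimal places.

83.50

Rigel's profit: π_R = (196 - Q)q_R - (34q_R). Setting ∂π_R/∂q_R = 0: 162 - 2q_R - (q_E + q_S) = 0.
Echo's profit: π_E = (196 - Q)q_E - (67q_E). Setting ∂π_E/∂q_E = 0: 129 - 2q_E - (q_R + q_S) = 0.
Solace's first-order condition: 159 - 2q_S - (q_R + q_E) = 0.
Adding the 3 first-order conditions: 450 − 4Q = 0, so Q = 225/2.
Back-substituting: q_R = (162 − 225/2) = 99/2, q_E = (129 − 225/2) = 33/2, q_S = (159 − 225/2) = 93/2.
Total output Q = 225/2, so price P = 196 - 225/2 = 167/2.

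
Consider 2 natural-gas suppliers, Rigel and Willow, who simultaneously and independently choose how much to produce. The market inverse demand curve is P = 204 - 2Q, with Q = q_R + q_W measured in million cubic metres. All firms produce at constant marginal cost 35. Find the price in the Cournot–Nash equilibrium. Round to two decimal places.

91.33

Each firm earns π_i = (204 - 2Q)q_i - 35q_i.
First-order condition (treating rivals' output as given): 169 - 4q_i - 2q_j = 0.
With identical firms every q_j equals q_i, so q_j = q_i and 169 = 6q_i, giving q_i = 169/6.
Total output Q = 169/3, so price P = 204 - 2·(169/3) = 274/3.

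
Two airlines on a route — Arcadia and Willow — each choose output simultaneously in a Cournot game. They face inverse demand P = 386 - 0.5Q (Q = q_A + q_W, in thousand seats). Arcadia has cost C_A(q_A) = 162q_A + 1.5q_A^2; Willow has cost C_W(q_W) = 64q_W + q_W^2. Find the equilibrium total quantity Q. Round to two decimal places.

Arcadia's profit: π_A = (386 - 0.5Q)q_A - (162q_A + (3/2)q_A²). Setting ∂π_A/∂q_A = 0: 224 - 4q_A - (1/2)(q_W) = 0.
Willow's profit: π_W = (386 - 0.5Q)q_W - (64q_W + q_W²). Setting ∂π_W/∂q_W = 0: 322 - 3q_W - (1/2)(q_A) = 0.
Best responses: q_A = (224 - (1/2)q_W)/4, q_W = (322 - (1/2)q_A)/3.
Solving the pair: q_A = 43.4894, q_W = 100.0851.
Total output Q = 43.4894 + 100.0851 = 143.5745.

143.57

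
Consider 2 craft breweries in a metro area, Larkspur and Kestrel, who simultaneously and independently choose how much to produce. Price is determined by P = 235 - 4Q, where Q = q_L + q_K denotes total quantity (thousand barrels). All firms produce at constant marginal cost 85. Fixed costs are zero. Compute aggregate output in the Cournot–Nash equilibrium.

25

Each firm earns π_i = (235 - 4Q)q_i - 85q_i.
First-order condition (treating rivals' output as given): 150 - 8q_i - 4q_j = 0.
With identical firms every q_j equals q_i, so q_j = q_i and 150 = 12q_i, giving q_i = 25/2.
Total output Q = 25/2 + 25/2 = 25.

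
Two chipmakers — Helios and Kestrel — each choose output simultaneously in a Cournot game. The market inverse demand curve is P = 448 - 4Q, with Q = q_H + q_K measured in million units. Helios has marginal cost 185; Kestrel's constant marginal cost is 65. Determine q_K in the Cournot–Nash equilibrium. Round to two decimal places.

Helios's profit: π_H = (448 - 4Q)q_H - (185q_H). Setting ∂π_H/∂q_H = 0: 263 - 8q_H - 4(q_K) = 0.
Kestrel's profit: π_K = (448 - 4Q)q_K - (65q_K). Setting ∂π_K/∂q_K = 0: 383 - 8q_K - 4(q_H) = 0.
Best responses: q_H = (263 - 4q_K)/8, q_K = (383 - 4q_H)/8.
Solving the pair: q_H = 143/12, q_K = 503/12.

41.92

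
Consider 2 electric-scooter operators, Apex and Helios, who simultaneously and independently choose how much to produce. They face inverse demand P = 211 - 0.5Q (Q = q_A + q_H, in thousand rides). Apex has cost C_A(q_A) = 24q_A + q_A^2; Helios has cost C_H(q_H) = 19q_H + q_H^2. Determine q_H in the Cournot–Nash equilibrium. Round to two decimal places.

55.14

Apex's profit: π_A = (211 - 0.5Q)q_A - (24q_A + q_A²). Setting ∂π_A/∂q_A = 0: 187 - 3q_A - (1/2)(q_H) = 0.
Helios's profit: π_H = (211 - 0.5Q)q_H - (19q_H + q_H²). Setting ∂π_H/∂q_H = 0: 192 - 3q_H - (1/2)(q_A) = 0.
Best responses: q_A = (187 - (1/2)q_H)/3, q_H = (192 - (1/2)q_A)/3.
Solving the pair: q_A = 372/7, q_H = 386/7.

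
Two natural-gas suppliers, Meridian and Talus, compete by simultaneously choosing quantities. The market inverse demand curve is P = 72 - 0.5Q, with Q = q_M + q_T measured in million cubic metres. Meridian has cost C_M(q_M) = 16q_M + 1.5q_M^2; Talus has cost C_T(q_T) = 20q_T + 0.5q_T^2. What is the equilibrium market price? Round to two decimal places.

Meridian's profit: π_M = (72 - 0.5Q)q_M - (16q_M + (3/2)q_M²). Setting ∂π_M/∂q_M = 0: 56 - 4q_M - (1/2)(q_T) = 0.
Talus's first-order condition: 52 - 2q_T - (1/2)(q_M) = 0.
So q_M = (56 - (1/2)q_T)/4 and q_T = (52 - (1/2)q_M)/2.
Substituting one into the other gives q_M = 344/31 and q_T = 720/31.
Total output Q = 1064/31, so price P = 72 - (1/2)·(1064/31) = 1700/31.

54.84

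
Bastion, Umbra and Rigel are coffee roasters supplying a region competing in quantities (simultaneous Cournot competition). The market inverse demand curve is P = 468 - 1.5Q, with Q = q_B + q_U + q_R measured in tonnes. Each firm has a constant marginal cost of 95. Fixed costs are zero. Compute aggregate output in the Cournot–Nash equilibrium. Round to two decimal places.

A representative firm's profit is π_i = q_i(468 - 1.5Q) - 95q_i.
Setting ∂π_i/∂q_i = 0 with rivals' quantities fixed: 373 - 3q_i - (3/2)·Σ_{j≠i} q_j = 0.
By symmetry each firm produces the same amount; substituting Σ_{j≠i} q_j = 2q_i yields q_i = 373/6.
Total output Q = 373/6 + 373/6 + 373/6 = 373/2.

186.50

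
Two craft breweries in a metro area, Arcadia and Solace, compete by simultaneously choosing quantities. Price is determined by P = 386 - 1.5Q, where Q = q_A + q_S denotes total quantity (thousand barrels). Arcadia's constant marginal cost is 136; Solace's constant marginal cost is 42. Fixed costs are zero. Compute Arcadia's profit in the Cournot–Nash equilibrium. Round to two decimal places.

Arcadia's profit: π_A = (386 - 1.5Q)q_A - (136q_A). Setting ∂π_A/∂q_A = 0: 250 - 3q_A - (3/2)(q_S) = 0.
Solace's profit: π_S = (386 - 1.5Q)q_S - (42q_S). Setting ∂π_S/∂q_S = 0: 344 - 3q_S - (3/2)(q_A) = 0.
Best responses: q_A = (250 - (3/2)q_S)/3, q_S = (344 - (3/2)q_A)/3.
Solving the pair: q_A = 104/3, q_S = 292/3.
Price P = 386 - (3/2)·132 = 188.
Arcadia's profit: (188 - 136)·(104/3) = 1802.6667.

1802.67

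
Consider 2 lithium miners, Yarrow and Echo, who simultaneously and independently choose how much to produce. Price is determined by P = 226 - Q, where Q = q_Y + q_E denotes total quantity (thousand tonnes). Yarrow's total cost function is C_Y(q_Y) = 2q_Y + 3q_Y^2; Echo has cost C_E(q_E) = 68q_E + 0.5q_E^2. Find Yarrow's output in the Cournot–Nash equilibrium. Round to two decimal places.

Yarrow's profit: π_Y = (226 - Q)q_Y - (2q_Y + 3q_Y²). Setting ∂π_Y/∂q_Y = 0: 224 - 8q_Y - (q_E) = 0.
Echo's profit: π_E = (226 - Q)q_E - (68q_E + (1/2)q_E²). Setting ∂π_E/∂q_E = 0: 158 - 3q_E - (q_Y) = 0.
Rearranging gives the reaction functions q_Y = (224 - q_E)/8 and q_E = (158 - q_Y)/3.
Solving the pair: q_Y = 514/23, q_E = 1040/23.

22.35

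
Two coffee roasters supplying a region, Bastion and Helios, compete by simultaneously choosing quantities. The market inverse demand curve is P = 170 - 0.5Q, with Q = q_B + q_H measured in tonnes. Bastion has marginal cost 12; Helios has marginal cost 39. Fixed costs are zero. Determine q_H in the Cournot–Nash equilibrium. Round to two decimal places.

69.33

Bastion's profit: π_B = (170 - 0.5Q)q_B - (12q_B). Setting ∂π_B/∂q_B = 0: 158 - q_B - (1/2)(q_H) = 0.
Helios's first-order condition: 131 - q_H - (1/2)(q_B) = 0.
So q_B = (158 - (1/2)q_H) and q_H = (131 - (1/2)q_B).
Substituting one into the other gives q_B = 370/3 and q_H = 208/3.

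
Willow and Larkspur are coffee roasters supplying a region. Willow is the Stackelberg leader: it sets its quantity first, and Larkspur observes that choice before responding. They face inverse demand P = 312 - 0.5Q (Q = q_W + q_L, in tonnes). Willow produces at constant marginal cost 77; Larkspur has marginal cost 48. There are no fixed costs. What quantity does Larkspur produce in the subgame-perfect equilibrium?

Solve by backward induction. Given q_W, the follower Larkspur maximises π_L = (312 - (1/2)q_W - (1/2)q_L)q_L - 48q_L.
∂π_L/∂q_L = 264 - (1/2)q_W - q_L = 0 gives the reaction function q_L = (264 - (1/2)q_W).
Willow substitutes q_L(q_W) into its own profit: π_W = q_W(312 - (1/2)q_W - (264 - (1/2)q_W)/2) - 77q_W = (180 - (1/4)q_W)q_W - 77q_W.
Leader FOC: 103 - (1/2)q_W = 0, so q_W = 206.
Then q_L = (264 - (1/2)·206) = 161.

161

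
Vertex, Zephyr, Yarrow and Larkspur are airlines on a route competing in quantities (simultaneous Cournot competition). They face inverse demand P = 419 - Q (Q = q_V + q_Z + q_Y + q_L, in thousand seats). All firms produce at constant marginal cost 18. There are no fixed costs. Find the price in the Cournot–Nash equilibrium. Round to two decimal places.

98.20

A representative firm's profit is π_i = q_i(419 - Q) - 18q_i.
Setting ∂π_i/∂q_i = 0 with rivals' quantities fixed: 401 - 2q_i - Σ_{j≠i} q_j = 0.
With identical firms every q_j equals q_i, so Σ_{j≠i} q_j = 3q_i and 401 = 5q_i, giving q_i = 401/5.
Total output Q = 1604/5, so price P = 419 - 1604/5 = 491/5.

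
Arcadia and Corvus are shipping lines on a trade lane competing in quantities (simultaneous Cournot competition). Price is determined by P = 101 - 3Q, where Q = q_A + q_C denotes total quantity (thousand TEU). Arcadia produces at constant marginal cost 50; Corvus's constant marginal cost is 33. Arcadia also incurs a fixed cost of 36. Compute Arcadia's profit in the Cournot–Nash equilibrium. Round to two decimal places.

6.81

Arcadia's profit: π_A = (101 - 3Q)q_A - (50q_A). Setting ∂π_A/∂q_A = 0: 51 - 6q_A - 3(q_C) = 0.
Corvus's first-order condition: 68 - 6q_C - 3(q_A) = 0.
So q_A = (51 - 3q_C)/6 and q_C = (68 - 3q_A)/6.
Substituting one into the other gives q_A = 34/9 and q_C = 85/9.
Price P = 101 - 3·(119/9) = 184/3.
Arcadia's profit: (184/3 - 50)·(34/9) - 36 = 184/27.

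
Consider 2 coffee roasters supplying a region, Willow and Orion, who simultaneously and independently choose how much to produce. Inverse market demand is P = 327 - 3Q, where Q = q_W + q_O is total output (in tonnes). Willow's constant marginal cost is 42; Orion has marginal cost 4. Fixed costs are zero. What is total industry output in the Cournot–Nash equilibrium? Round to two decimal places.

Willow's profit: π_W = (327 - 3Q)q_W - (42q_W). Setting ∂π_W/∂q_W = 0: 285 - 6q_W - 3(q_O) = 0.
Orion's first-order condition: 323 - 6q_O - 3(q_W) = 0.
Rearranging gives the reaction functions q_W = (285 - 3q_O)/6 and q_O = (323 - 3q_W)/6.
Substituting one into the other gives q_W = 247/9 and q_O = 361/9.
Total output Q = 247/9 + 361/9 = 608/9.

67.56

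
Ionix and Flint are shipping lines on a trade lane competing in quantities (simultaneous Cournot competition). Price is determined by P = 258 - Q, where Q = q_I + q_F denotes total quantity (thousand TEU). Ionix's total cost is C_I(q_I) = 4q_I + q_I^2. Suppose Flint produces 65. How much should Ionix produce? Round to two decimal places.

47.25

With the rival's output fixed at 65, Ionix's profit is π_I = (258 - 65 - q_I)q_I - (4q_I + q_I²) = (193 - q_I)q_I - (4q_I + q_I²).
∂π_I/∂q_I = 189 - 4q_I = 0, so q_I = 189/4.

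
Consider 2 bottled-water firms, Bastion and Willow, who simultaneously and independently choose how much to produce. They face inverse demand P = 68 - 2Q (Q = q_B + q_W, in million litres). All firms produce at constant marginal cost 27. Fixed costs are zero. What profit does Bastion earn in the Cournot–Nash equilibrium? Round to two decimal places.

93.39

Each firm earns π_i = (68 - 2Q)q_i - 27q_i.
Setting ∂π_i/∂q_i = 0 with rivals' quantities fixed: 41 - 4q_i - 2q_j = 0.
By symmetry each firm produces the same amount; substituting q_j = q_i yields q_i = 41/6.
Price P = 68 - 2·(41/3) = 122/3.
Bastion's profit: (122/3 - 27)·(41/6) = 1681/18.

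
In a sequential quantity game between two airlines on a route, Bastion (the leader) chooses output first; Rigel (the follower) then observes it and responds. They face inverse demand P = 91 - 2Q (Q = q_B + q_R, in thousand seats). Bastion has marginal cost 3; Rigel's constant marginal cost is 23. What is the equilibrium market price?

Solve by backward induction. Given q_B, the follower Rigel maximises π_R = (91 - 2q_B - 2q_R)q_R - 23q_R.
Setting the follower's marginal profit to zero, 68 - 2q_B - 4q_R = 0, i.e. q_R = (68 - 2q_B)/4.
Bastion substitutes q_R(q_B) into its own profit: π_B = q_B(91 - 2q_B - (68 - 2q_B)/2) - 3q_B = (57 - q_B)q_B - 3q_B.
Maximising: ∂π_B/∂q_B = 54 - 2q_B = 0, giving q_B = 27.
Then q_R = (68 - 2·27)/4 = 7/2.
Total output Q = 61/2, so price P = 91 - 2·(61/2) = 30.

30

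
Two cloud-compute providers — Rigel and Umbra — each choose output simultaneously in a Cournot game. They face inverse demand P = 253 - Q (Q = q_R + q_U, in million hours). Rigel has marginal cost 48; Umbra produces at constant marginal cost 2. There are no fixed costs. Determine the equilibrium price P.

101

Rigel's profit: π_R = (253 - Q)q_R - (48q_R). Setting ∂π_R/∂q_R = 0: 205 - 2q_R - (q_U) = 0.
Umbra's profit: π_U = (253 - Q)q_U - (2q_U). Setting ∂π_U/∂q_U = 0: 251 - 2q_U - (q_R) = 0.
So q_R = (205 - q_U)/2 and q_U = (251 - q_R)/2.
Solving the pair: q_R = 53, q_U = 99.
Total output Q = 152, so price P = 253 - 152 = 101.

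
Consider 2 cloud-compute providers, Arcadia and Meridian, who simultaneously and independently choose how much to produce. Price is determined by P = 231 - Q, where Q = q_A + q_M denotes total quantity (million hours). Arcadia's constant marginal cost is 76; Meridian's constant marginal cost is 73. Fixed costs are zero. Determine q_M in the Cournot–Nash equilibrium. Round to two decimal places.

53.67

Arcadia's profit: π_A = (231 - Q)q_A - (76q_A). Setting ∂π_A/∂q_A = 0: 155 - 2q_A - (q_M) = 0.
Meridian's first-order condition: 158 - 2q_M - (q_A) = 0.
Rearranging gives the reaction functions q_A = (155 - q_M)/2 and q_M = (158 - q_A)/2.
Solving the pair: q_A = 152/3, q_M = 161/3.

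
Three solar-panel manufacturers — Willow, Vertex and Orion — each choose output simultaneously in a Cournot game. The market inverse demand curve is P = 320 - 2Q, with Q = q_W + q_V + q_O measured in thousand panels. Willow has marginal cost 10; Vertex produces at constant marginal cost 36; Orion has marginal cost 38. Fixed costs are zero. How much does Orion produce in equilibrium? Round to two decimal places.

31.50

Willow's profit: π_W = (320 - 2Q)q_W - (10q_W). Setting ∂π_W/∂q_W = 0: 310 - 4q_W - 2(q_V + q_O) = 0.
Vertex's profit: π_V = (320 - 2Q)q_V - (36q_V). Setting ∂π_V/∂q_V = 0: 284 - 4q_V - 2(q_W + q_O) = 0.
Orion's profit: π_O = (320 - 2Q)q_O - (38q_O). Setting ∂π_O/∂q_O = 0: 282 - 4q_O - 2(q_W + q_V) = 0.
Adding the 3 conditions: 876 − 4Q − 4Q = 0, i.e. Q = 219/2.
Back-substituting: q_W = (310 − 219)/2 = 91/2, q_V = (284 − 219)/2 = 65/2, q_O = (282 − 219)/2 = 63/2.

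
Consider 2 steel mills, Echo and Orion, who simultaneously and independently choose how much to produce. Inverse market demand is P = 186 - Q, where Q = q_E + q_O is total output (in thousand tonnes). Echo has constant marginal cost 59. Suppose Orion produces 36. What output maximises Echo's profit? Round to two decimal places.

With the rival's output fixed at 36, Echo's profit is π_E = (186 - 36 - q_E)q_E - (59q_E) = (150 - q_E)q_E - (59q_E).
∂π_E/∂q_E = 91 - 2q_E = 0, so q_E = 91/2.

45.50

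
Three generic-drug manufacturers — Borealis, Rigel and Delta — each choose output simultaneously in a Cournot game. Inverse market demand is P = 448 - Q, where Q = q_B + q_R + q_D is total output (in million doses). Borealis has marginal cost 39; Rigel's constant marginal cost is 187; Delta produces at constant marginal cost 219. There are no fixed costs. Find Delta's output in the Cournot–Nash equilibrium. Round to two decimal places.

4.25

Borealis's profit: π_B = (448 - Q)q_B - (39q_B). Setting ∂π_B/∂q_B = 0: 409 - 2q_B - (q_R + q_D) = 0.
Rigel's profit: π_R = (448 - Q)q_R - (187q_R). Setting ∂π_R/∂q_R = 0: 261 - 2q_R - (q_B + q_D) = 0.
Delta's first-order condition: 229 - 2q_D - (q_B + q_R) = 0.
Adding the 3 first-order conditions: 899 − 4Q = 0, so Q = 899/4.
Back-substituting: q_B = (409 − 899/4) = 737/4, q_R = (261 − 899/4) = 145/4, q_D = (229 − 899/4) = 17/4.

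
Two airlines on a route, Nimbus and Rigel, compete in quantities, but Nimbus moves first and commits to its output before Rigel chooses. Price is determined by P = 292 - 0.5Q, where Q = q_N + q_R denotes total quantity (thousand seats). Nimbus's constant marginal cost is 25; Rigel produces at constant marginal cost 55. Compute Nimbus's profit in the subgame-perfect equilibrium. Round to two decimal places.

22052.25

Solve by backward induction. Given q_N, the follower Rigel maximises π_R = (292 - (1/2)q_N - (1/2)q_R)q_R - 55q_R.
Follower FOC: 237 - (1/2)q_N - q_R = 0, so q_R(q_N) = (237 - (1/2)q_N).
The leader anticipates this reaction. Substituting into P = 292 - 0.5Q gives P = 347/2 - (1/4)q_N, so π_N = (347/2 - (1/4)q_N)q_N - 25q_N.
Maximising: ∂π_N/∂q_N = 297/2 - (1/2)q_N = 0, giving q_N = 297.
Then q_R = (237 - (1/2)·297) = 177/2.
Price P = 292 - (1/2)·(771/2) = 397/4.
Nimbus's profit: (397/4 - 25)·297 = 22052.2500.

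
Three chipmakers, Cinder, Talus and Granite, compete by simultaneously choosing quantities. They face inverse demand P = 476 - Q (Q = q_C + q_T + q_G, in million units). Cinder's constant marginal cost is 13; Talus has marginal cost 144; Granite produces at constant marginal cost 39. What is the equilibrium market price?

Cinder's profit: π_C = (476 - Q)q_C - (13q_C). Setting ∂π_C/∂q_C = 0: 463 - 2q_C - (q_T + q_G) = 0.
Talus's profit: π_T = (476 - Q)q_T - (144q_T). Setting ∂π_T/∂q_T = 0: 332 - 2q_T - (q_C + q_G) = 0.
Granite's profit: π_G = (476 - Q)q_G - (39q_G). Setting ∂π_G/∂q_G = 0: 437 - 2q_G - (q_C + q_T) = 0.
Adding the 3 conditions: 1232 − 2Q − 2Q = 0, i.e. Q = 308.
Back-substituting: q_C = (463 − 308) = 155, q_T = (332 − 308) = 24, q_G = (437 − 308) = 129.
Total output Q = 308, so price P = 476 - 308 = 168.

168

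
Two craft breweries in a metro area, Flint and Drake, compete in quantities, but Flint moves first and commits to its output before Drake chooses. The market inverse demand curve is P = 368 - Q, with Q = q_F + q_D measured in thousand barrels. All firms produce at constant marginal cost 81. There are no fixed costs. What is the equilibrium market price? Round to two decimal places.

The follower Drake best-responds to any q_F: π_D = (368 - Q)q_D - 81q_D.
Setting the follower's marginal profit to zero, 287 - q_F - 2q_D = 0, i.e. q_D = (287 - q_F)/2.
Flint substitutes q_D(q_F) into its own profit: π_F = q_F(368 - q_F - (287 - q_F)/2) - 81q_F = (449/2 - (1/2)q_F)q_F - 81q_F.
The leader's first-order condition 287/2 - q_F = 0 yields q_F = 287/2.
Then q_D = (287 - 287/2)/2 = 287/4.
Total output Q = 861/4, so price P = 368 - 861/4 = 611/4.

152.75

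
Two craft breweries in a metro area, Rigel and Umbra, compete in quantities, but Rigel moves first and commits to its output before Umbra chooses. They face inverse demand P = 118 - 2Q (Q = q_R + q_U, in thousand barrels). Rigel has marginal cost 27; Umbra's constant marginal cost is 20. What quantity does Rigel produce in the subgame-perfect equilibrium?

Solve by backward induction. Given q_R, the follower Umbra maximises π_U = (118 - 2q_R - 2q_U)q_U - 20q_U.
Follower FOC: 98 - 2q_R - 4q_U = 0, so q_U(q_R) = (98 - 2q_R)/4.
The leader anticipates this reaction. Substituting into P = 118 - 2Q gives P = 69 - q_R, so π_R = (69 - q_R)q_R - 27q_R.
The leader's first-order condition 42 - 2q_R = 0 yields q_R = 21.
Then q_U = (98 - 2·21)/4 = 14.

21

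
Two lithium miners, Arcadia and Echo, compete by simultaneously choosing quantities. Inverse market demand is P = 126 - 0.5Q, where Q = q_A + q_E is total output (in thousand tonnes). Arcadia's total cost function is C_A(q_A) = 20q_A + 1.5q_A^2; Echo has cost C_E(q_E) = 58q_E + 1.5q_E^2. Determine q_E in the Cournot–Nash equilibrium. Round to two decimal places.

Arcadia's profit: π_A = (126 - 0.5Q)q_A - (20q_A + (3/2)q_A²). Setting ∂π_A/∂q_A = 0: 106 - 4q_A - (1/2)(q_E) = 0.
Echo's profit: π_E = (126 - 0.5Q)q_E - (58q_E + (3/2)q_E²). Setting ∂π_E/∂q_E = 0: 68 - 4q_E - (1/2)(q_A) = 0.
Rearranging gives the reaction functions q_A = (106 - (1/2)q_E)/4 and q_E = (68 - (1/2)q_A)/4.
Solving the pair: q_A = 520/21, q_E = 292/21.

13.90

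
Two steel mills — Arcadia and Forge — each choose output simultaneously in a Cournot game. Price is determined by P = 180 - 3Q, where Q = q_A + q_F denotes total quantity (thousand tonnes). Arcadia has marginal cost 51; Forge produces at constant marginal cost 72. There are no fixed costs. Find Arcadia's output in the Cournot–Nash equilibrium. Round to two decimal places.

16.67

Arcadia's profit: π_A = (180 - 3Q)q_A - (51q_A). Setting ∂π_A/∂q_A = 0: 129 - 6q_A - 3(q_F) = 0.
Forge's profit: π_F = (180 - 3Q)q_F - (72q_F). Setting ∂π_F/∂q_F = 0: 108 - 6q_F - 3(q_A) = 0.
Rearranging gives the reaction functions q_A = (129 - 3q_F)/6 and q_F = (108 - 3q_A)/6.
Substituting one into the other gives q_A = 50/3 and q_F = 29/3.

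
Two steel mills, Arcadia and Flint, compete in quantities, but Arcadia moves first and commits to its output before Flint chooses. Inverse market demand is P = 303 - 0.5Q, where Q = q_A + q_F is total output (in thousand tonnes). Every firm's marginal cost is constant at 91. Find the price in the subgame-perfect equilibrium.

144

The follower Flint best-responds to any q_A: π_F = (303 - 0.5Q)q_F - 91q_F.
Follower FOC: 212 - (1/2)q_A - q_F = 0, so q_F(q_A) = (212 - (1/2)q_A).
The leader anticipates this reaction. Substituting into P = 303 - 0.5Q gives P = 197 - (1/4)q_A, so π_A = (197 - (1/4)q_A)q_A - 91q_A.
Leader FOC: 106 - (1/2)q_A = 0, so q_A = 212.
Then q_F = (212 - (1/2)·212) = 106.
Total output Q = 318, so price P = 303 - (1/2)·318 = 144.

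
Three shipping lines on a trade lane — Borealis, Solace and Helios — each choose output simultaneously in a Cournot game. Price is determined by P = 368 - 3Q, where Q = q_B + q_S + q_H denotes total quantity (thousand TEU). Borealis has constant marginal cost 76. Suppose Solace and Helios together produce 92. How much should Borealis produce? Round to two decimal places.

With rivals' combined output fixed at 92, Borealis's profit is π_B = (368 - 3·92 - 3q_B)q_B - (76q_B) = (92 - 3q_B)q_B - (76q_B).
∂π_B/∂q_B = 16 - 6q_B = 0, so q_B = 8/3.

2.67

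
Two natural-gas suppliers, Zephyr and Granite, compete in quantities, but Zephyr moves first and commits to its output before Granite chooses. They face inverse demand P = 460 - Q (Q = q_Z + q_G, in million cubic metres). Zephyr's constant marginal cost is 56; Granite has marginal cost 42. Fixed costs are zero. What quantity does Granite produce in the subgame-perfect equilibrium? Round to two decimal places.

The follower Granite best-responds to any q_Z: π_G = (460 - Q)q_G - 42q_G.
Follower FOC: 418 - q_Z - 2q_G = 0, so q_G(q_Z) = (418 - q_Z)/2.
Zephyr substitutes q_G(q_Z) into its own profit: π_Z = q_Z(460 - q_Z - (418 - q_Z)/2) - 56q_Z = (251 - (1/2)q_Z)q_Z - 56q_Z.
Leader FOC: 195 - q_Z = 0, so q_Z = 195.
Then q_G = (418 - 195)/2 = 223/2.

111.50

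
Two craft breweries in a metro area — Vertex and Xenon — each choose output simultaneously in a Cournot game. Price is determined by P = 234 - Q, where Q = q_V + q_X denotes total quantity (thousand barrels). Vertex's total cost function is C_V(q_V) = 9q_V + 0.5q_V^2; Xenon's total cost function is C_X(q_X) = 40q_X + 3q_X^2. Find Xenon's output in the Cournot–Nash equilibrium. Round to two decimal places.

15.52

Vertex's profit: π_V = (234 - Q)q_V - (9q_V + (1/2)q_V²). Setting ∂π_V/∂q_V = 0: 225 - 3q_V - (q_X) = 0.
Xenon's profit: π_X = (234 - Q)q_X - (40q_X + 3q_X²). Setting ∂π_X/∂q_X = 0: 194 - 8q_X - (q_V) = 0.
Best responses: q_V = (225 - q_X)/3, q_X = (194 - q_V)/8.
Substituting one into the other gives q_V = 1606/23 and q_X = 357/23.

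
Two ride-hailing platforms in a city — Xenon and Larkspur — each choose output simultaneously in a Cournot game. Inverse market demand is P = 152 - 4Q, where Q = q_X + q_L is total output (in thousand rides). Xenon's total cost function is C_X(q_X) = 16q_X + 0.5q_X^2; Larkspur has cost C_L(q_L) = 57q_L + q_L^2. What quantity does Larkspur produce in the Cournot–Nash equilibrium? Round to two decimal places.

4.20

Xenon's profit: π_X = (152 - 4Q)q_X - (16q_X + (1/2)q_X²). Setting ∂π_X/∂q_X = 0: 136 - 9q_X - 4(q_L) = 0.
Larkspur's profit: π_L = (152 - 4Q)q_L - (57q_L + q_L²). Setting ∂π_L/∂q_L = 0: 95 - 10q_L - 4(q_X) = 0.
So q_X = (136 - 4q_L)/9 and q_L = (95 - 4q_X)/10.
Substituting one into the other gives q_X = 490/37 and q_L = 311/74.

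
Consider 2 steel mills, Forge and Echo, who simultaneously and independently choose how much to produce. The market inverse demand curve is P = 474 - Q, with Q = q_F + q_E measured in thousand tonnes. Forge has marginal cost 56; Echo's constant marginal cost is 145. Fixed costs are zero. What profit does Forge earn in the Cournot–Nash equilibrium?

Forge's profit: π_F = (474 - Q)q_F - (56q_F). Setting ∂π_F/∂q_F = 0: 418 - 2q_F - (q_E) = 0.
Echo's first-order condition: 329 - 2q_E - (q_F) = 0.
Rearranging gives the reaction functions q_F = (418 - q_E)/2 and q_E = (329 - q_F)/2.
Solving the pair: q_F = 169, q_E = 80.
Price P = 474 - 249 = 225.
Forge's profit: (225 - 56)·169 = 28561.

28561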